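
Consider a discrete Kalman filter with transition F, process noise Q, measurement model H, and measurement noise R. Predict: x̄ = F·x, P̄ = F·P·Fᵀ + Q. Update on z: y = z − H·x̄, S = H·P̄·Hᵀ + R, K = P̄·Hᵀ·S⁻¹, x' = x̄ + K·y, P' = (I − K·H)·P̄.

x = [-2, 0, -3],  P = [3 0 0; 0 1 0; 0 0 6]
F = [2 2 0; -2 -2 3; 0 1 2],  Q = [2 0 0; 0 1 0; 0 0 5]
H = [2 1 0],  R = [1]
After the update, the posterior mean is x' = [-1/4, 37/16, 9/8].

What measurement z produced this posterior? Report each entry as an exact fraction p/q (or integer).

x̄ = F·x = [-4, -5, -6]
P̄ = F·P·Fᵀ + Q = [18 -16 2; -16 71 34; 2 34 30]
S = H·P̄·Hᵀ + R = [80]
K = P̄·Hᵀ·S⁻¹ = [1/4; 39/80; 19/40]
x' − x̄ = [15/4, 117/16, 57/8] = K·y
y = (KᵀK)⁻¹·Kᵀ·(x' − x̄) = [15]
z = y + H·x̄ = [15] + [-13] = [2]

z = [2]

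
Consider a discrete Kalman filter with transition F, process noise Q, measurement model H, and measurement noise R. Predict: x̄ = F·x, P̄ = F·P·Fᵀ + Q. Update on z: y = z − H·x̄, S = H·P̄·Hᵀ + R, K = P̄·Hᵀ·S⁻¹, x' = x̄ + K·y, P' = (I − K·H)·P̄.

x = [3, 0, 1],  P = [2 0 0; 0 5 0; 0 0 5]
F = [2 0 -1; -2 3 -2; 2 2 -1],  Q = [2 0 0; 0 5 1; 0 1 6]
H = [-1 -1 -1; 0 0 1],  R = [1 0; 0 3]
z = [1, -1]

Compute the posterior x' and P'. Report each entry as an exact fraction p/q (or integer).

x̄ = F·x = [5, -8, 5]
P̄ = F·P·Fᵀ + Q = [15 2 13; 2 78 33; 13 33 39]
y = z − H·x̄ = [3, -6]
S = H·P̄·Hᵀ + R = [229 -85; -85 42]
K = P̄·Hᵀ·S⁻¹ = [-155/2393 427/2393; -1941/2393 -2048/2393; -255/2393 1706/2393]
x' = x̄ + K·y = [8938/2393, -12679/2393, 964/2393]
P' = (I − K·H)·P̄ = [25694/2393 -26820/2393 1281/2393; -26820/2393 34905/2393 -6144/2393; 1281/2393 -6144/2393 5118/2393]

x' = [8938/2393, -12679/2393, 964/2393]
P' = [25694/2393 -26820/2393 1281/2393; -26820/2393 34905/2393 -6144/2393; 1281/2393 -6144/2393 5118/2393]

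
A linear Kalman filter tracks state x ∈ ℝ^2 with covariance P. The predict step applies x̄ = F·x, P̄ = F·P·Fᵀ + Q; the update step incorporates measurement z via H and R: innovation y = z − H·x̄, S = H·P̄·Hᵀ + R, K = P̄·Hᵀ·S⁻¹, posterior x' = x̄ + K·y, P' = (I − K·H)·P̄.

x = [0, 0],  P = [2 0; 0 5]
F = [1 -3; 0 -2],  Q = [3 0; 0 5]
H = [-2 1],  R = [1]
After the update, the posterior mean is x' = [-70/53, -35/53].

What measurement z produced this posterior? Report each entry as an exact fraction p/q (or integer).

x̄ = F·x = [0, 0]
P̄ = F·P·Fᵀ + Q = [50 30; 30 25]
S = H·P̄·Hᵀ + R = [106]
K = P̄·Hᵀ·S⁻¹ = [-35/53; -35/106]
x' − x̄ = [-70/53, -35/53] = K·y
y = (KᵀK)⁻¹·Kᵀ·(x' − x̄) = [2]
z = y + H·x̄ = [2] + [0] = [2]

z = [2]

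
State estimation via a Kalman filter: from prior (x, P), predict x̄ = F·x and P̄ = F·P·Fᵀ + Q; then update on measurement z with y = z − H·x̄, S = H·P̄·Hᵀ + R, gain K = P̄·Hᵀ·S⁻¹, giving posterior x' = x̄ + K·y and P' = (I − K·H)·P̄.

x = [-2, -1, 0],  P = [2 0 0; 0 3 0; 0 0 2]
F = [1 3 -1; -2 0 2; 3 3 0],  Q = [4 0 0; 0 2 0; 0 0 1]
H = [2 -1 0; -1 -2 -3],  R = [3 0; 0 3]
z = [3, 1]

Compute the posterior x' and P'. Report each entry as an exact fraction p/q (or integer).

x̄ = F·x = [-5, 4, -9]
P̄ = F·P·Fᵀ + Q = [35 -8 33; -8 18 -12; 33 -12 46]
y = z − H·x̄ = [17, -23]
S = H·P̄·Hᵀ + R = [193 -244; -244 546]
K = P̄·Hᵀ·S⁻¹ = [6898/22921 -1871/22921; -8306/22921 -3376/22921; 3360/22921 -9339/45842]
x' = x̄ + K·y = [45694/22921, 28130/22921, -83541/45842]
P' = (I − K·H)·P̄ = [43413/22921 66132/22921 -56688/22921; 66132/22921 157182/22921 -123456/22921; -56688/22921 -123456/22921 211739/45842]

x' = [45694/22921, 28130/22921, -83541/45842]
P' = [43413/22921 66132/22921 -56688/22921; 66132/22921 157182/22921 -123456/22921; -56688/22921 -123456/22921 211739/45842]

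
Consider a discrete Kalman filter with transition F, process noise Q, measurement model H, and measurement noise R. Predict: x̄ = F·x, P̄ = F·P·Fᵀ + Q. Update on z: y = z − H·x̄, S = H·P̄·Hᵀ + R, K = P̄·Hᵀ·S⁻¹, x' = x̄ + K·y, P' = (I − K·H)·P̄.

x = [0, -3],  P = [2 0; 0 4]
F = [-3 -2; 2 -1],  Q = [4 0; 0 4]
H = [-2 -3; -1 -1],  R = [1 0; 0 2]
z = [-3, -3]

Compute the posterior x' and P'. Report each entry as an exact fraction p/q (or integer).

x' = [1077/284, -207/142]
P' = [2831/284 -963/142; -963/142 335/71]

x̄ = F·x = [6, 3]
P̄ = F·P·Fᵀ + Q = [38 -4; -4 16]
y = z − H·x̄ = [18, 6]
S = H·P̄·Hᵀ + R = [249 104; 104 48]
K = P̄·Hᵀ·S⁻¹ = [29/71 -905/568; -42/71 293/284]
x' = x̄ + K·y = [1077/284, -207/142]
P' = (I − K·H)·P̄ = [2831/284 -963/142; -963/142 335/71]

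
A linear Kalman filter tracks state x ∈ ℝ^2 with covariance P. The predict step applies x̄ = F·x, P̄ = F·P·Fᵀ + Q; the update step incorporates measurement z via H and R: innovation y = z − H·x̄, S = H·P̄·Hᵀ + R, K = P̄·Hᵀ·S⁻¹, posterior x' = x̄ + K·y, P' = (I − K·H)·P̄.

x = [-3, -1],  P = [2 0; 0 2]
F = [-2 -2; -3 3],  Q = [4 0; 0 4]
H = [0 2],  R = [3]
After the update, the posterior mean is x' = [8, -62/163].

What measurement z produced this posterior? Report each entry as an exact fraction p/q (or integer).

z = [-1]

x̄ = F·x = [8, 6]
P̄ = F·P·Fᵀ + Q = [20 0; 0 40]
S = H·P̄·Hᵀ + R = [163]
K = P̄·Hᵀ·S⁻¹ = [0; 80/163]
x' − x̄ = [0, -1040/163] = K·y
y = (KᵀK)⁻¹·Kᵀ·(x' − x̄) = [-13]
z = y + H·x̄ = [-13] + [12] = [-1]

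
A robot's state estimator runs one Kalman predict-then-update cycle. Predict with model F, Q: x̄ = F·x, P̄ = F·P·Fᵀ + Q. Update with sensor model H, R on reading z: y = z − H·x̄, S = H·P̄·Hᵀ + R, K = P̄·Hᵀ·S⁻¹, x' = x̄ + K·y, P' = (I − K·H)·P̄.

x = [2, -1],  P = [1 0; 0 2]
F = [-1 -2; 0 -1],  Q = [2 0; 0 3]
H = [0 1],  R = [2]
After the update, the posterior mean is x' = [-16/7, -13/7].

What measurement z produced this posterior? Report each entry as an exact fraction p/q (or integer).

z = [-3]

x̄ = F·x = [0, 1]
P̄ = F·P·Fᵀ + Q = [11 4; 4 5]
S = H·P̄·Hᵀ + R = [7]
K = P̄·Hᵀ·S⁻¹ = [4/7; 5/7]
x' − x̄ = [-16/7, -20/7] = K·y
y = (KᵀK)⁻¹·Kᵀ·(x' − x̄) = [-4]
z = y + H·x̄ = [-4] + [1] = [-3]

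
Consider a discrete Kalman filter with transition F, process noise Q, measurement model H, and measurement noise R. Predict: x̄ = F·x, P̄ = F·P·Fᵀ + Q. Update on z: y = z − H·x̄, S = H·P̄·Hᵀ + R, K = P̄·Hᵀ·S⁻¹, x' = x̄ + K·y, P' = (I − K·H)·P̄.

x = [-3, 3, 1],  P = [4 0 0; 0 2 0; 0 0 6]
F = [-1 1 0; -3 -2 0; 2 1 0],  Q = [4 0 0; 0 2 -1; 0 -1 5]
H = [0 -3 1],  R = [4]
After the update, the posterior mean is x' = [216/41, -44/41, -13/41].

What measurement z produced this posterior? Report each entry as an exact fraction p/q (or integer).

x̄ = F·x = [6, 3, -3]
P̄ = F·P·Fᵀ + Q = [10 8 -6; 8 46 -29; -6 -29 23]
S = H·P̄·Hᵀ + R = [615]
K = P̄·Hᵀ·S⁻¹ = [-2/41; -167/615; 22/123]
x' − x̄ = [-30/41, -167/41, 110/41] = K·y
y = (KᵀK)⁻¹·Kᵀ·(x' − x̄) = [15]
z = y + H·x̄ = [15] + [-12] = [3]

z = [3]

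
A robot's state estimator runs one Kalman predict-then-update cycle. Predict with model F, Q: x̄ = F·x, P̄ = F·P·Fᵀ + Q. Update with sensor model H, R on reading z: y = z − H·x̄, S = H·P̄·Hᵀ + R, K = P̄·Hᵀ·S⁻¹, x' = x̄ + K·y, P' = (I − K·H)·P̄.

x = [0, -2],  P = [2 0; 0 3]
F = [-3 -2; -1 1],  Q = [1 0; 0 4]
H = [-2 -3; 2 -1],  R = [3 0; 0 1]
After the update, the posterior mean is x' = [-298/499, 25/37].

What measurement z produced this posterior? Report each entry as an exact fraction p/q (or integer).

x̄ = F·x = [4, -2]
P̄ = F·P·Fᵀ + Q = [31 0; 0 9]
S = H·P̄·Hᵀ + R = [208 -97; -97 134]
K = P̄·Hᵀ·S⁻¹ = [-62/499 186/499; -9/37 -9/37]
x' − x̄ = [-2294/499, 99/37] = K·y
y = (KᵀK)⁻¹·Kᵀ·(x' − x̄) = [1, -12]
z = y + H·x̄ = [1, -12] + [-2, 10] = [-1, -2]

z = [-1, -2]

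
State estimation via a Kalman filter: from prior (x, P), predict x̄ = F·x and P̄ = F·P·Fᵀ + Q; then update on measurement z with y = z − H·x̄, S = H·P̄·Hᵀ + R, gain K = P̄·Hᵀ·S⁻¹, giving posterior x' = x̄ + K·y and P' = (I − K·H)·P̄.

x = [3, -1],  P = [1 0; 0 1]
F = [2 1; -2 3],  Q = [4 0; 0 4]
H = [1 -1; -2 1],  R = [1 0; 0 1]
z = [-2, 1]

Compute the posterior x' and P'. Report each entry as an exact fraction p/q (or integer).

x̄ = F·x = [5, -9]
P̄ = F·P·Fᵀ + Q = [9 -1; -1 17]
y = z − H·x̄ = [-16, 20]
S = H·P̄·Hᵀ + R = [29 -38; -38 58]
K = P̄·Hᵀ·S⁻¹ = [-71/119 -171/238; -23/17 -19/34]
x' = x̄ + K·y = [3/17, 25/17]
P' = (I − K·H)·P̄ = [313/238 65/34; 65/34 111/34]

x' = [3/17, 25/17]
P' = [313/238 65/34; 65/34 111/34]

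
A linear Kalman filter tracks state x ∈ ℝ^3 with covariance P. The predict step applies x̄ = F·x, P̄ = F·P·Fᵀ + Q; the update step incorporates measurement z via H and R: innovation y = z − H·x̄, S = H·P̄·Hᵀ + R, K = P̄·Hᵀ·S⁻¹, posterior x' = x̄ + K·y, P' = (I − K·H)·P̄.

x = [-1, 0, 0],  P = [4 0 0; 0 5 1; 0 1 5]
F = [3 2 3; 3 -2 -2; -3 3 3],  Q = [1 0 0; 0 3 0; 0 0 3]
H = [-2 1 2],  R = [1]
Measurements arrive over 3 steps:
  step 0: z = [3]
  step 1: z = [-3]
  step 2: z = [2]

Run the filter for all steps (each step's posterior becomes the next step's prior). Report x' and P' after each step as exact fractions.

step 0: x̄ = F·x = [-3, -3, 3]
step 0: P̄ = F·P·Fᵀ + Q = [114 -24 54; -24 87 -108; 54 -108 147]
step 0: y = z − H·x̄ = [-6]
step 0: S = H·P̄·Hᵀ + R = [364]
step 0: K = P̄·Hᵀ·S⁻¹ = [-36/91; -81/364; 3/14]
step 0: x' = x̄ + K·y = [-57/91, -303/182, 12/7]
step 0: P' = (I − K·H)·P̄ = [5190/91 -5100/91 594/7; -5100/91 25107/364 -1269/14; 594/7 -1269/14 912/7]
step 1: x̄ = F·x = [-6/91, -180/91, 369/182]
step 1: P̄ = F·P·Fᵀ + Q = [157426/91 56118/91 -41373/91; 56118/91 22062/91 -34389/182; -41373/91 -34389/182 58035/364]
step 1: y = z − H·x̄ = [-474/91]
step 1: S = H·P̄·Hᵀ + R = [747626/91]
step 1: K = P̄·Hᵀ·S⁻¹ = [-170740/373813; -124563/747626; 94569/747626]
step 1: x' = x̄ + K·y = [864702/373813, -414999/373813, 1023201/747626]
step 1: P' = (I − K·H)·P̄ = [5973518/373813 -3189546/373813 7482921/373813; -3189546/373813 10749273/747626 -5908005/373813; 7482921/373813 -5908005/373813 41842263/1495252]
step 2: x̄ = F·x = [388107/43978, 2400903/373813, -4608603/747626]
step 2: P̄ = F·P·Fᵀ + Q = [45953195/87956 6003357/43978 -6013521/87956; 6003357/43978 19439370/373813 -26952381/747626; -6013521/87956 -26952381/747626 55100325/1495252]
step 2: y = z − H·x̄ = [9553145/373813]
step 2: S = H·P̄·Hᵀ + R = [802558637/373813]
step 2: K = P̄·Hᵀ·S⁻¹ = [-781377103/1605117274; -109570080/802558637; 130377801/1605117274]
step 2: x' = x̄ + K·y = [-2901814732/802558637, 2354456847/802558637, -3281261091/802558637]
step 2: P' = (I − K·H)·P̄ = [21952277171/1605117274 -9921456699/1605117274 26522316969/1605117274; -9921456699/1605117274 9618798330/802558637 -19649825109/1605117274; 26522316969/1605117274 -19649825109/1605117274 18206209212/802558637]

step 0: x' = [-57/91, -303/182, 12/7], P' = [5190/91 -5100/91 594/7; -5100/91 25107/364 -1269/14; 594/7 -1269/14 912/7]
step 1: x' = [864702/373813, -414999/373813, 1023201/747626], P' = [5973518/373813 -3189546/373813 7482921/373813; -3189546/373813 10749273/747626 -5908005/373813; 7482921/373813 -5908005/373813 41842263/1495252]
step 2: x' = [-2901814732/802558637, 2354456847/802558637, -3281261091/802558637], P' = [21952277171/1605117274 -9921456699/1605117274 26522316969/1605117274; -9921456699/1605117274 9618798330/802558637 -19649825109/1605117274; 26522316969/1605117274 -19649825109/1605117274 18206209212/802558637]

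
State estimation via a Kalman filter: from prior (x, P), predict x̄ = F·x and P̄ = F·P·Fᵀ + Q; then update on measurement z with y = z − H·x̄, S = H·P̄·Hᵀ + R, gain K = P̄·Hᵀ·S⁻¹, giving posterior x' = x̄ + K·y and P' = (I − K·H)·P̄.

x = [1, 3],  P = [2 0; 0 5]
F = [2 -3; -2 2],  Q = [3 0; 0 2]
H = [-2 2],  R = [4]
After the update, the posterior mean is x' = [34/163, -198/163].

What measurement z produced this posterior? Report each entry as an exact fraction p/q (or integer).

z = [-3]

x̄ = F·x = [-7, 4]
P̄ = F·P·Fᵀ + Q = [56 -38; -38 30]
S = H·P̄·Hᵀ + R = [652]
K = P̄·Hᵀ·S⁻¹ = [-47/163; 34/163]
x' − x̄ = [1175/163, -850/163] = K·y
y = (KᵀK)⁻¹·Kᵀ·(x' − x̄) = [-25]
z = y + H·x̄ = [-25] + [22] = [-3]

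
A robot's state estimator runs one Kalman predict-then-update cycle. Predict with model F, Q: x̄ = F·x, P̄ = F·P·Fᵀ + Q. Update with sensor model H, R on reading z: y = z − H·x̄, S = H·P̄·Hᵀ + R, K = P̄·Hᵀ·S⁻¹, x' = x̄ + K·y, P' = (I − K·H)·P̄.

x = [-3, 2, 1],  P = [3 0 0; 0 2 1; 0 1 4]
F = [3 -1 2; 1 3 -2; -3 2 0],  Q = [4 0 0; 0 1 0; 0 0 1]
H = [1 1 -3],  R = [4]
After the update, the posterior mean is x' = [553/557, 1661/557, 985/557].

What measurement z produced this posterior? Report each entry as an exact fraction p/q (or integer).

x̄ = F·x = [-9, 1, 13]
P̄ = F·P·Fᵀ + Q = [45 -5 -27; -5 26 -1; -27 -1 36]
S = H·P̄·Hᵀ + R = [557]
K = P̄·Hᵀ·S⁻¹ = [121/557; 24/557; -136/557]
x' − x̄ = [5566/557, 1104/557, -6256/557] = K·y
y = (KᵀK)⁻¹·Kᵀ·(x' − x̄) = [46]
z = y + H·x̄ = [46] + [-47] = [-1]

z = [-1]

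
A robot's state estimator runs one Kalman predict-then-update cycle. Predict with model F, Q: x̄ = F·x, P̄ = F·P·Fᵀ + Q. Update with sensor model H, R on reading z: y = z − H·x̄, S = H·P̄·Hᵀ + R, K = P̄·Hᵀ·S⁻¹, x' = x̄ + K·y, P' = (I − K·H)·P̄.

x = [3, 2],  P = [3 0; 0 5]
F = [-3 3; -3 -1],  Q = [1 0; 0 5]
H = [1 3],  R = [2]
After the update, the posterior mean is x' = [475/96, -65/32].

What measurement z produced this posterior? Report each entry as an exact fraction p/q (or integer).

x̄ = F·x = [-3, -11]
P̄ = F·P·Fᵀ + Q = [73 12; 12 37]
S = H·P̄·Hᵀ + R = [480]
K = P̄·Hᵀ·S⁻¹ = [109/480; 41/160]
x' − x̄ = [763/96, 287/32] = K·y
y = (KᵀK)⁻¹·Kᵀ·(x' − x̄) = [35]
z = y + H·x̄ = [35] + [-36] = [-1]

z = [-1]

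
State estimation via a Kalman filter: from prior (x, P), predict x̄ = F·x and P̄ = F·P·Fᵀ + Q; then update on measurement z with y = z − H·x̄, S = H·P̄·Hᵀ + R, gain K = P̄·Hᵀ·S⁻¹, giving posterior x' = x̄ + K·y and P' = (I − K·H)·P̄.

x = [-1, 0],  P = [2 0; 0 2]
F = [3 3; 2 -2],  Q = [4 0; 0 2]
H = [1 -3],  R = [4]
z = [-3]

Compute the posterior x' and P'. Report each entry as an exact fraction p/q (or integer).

x' = [-429/103, -44/103]
P' = [3320/103 1080/103; 1080/103 396/103]

x̄ = F·x = [-3, -2]
P̄ = F·P·Fᵀ + Q = [40 0; 0 18]
y = z − H·x̄ = [-6]
S = H·P̄·Hᵀ + R = [206]
K = P̄·Hᵀ·S⁻¹ = [20/103; -27/103]
x' = x̄ + K·y = [-429/103, -44/103]
P' = (I − K·H)·P̄ = [3320/103 1080/103; 1080/103 396/103]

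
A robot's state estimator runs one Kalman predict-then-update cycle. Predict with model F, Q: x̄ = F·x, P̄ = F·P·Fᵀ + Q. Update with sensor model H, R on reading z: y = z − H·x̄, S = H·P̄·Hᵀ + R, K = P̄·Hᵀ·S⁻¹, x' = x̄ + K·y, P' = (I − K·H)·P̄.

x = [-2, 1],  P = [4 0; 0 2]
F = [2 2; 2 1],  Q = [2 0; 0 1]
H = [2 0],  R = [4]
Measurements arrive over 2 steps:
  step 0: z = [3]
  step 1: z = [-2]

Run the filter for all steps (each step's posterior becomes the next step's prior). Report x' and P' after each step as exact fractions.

step 0: x̄ = F·x = [-2, -3]
step 0: P̄ = F·P·Fᵀ + Q = [26 20; 20 19]
step 0: y = z − H·x̄ = [7]
step 0: S = H·P̄·Hᵀ + R = [108]
step 0: K = P̄·Hᵀ·S⁻¹ = [13/27; 10/27]
step 0: x' = x̄ + K·y = [37/27, -11/27]
step 0: P' = (I − K·H)·P̄ = [26/27 20/27; 20/27 113/27]
step 1: x̄ = F·x = [52/27, 7/3]
step 1: P̄ = F·P·Fᵀ + Q = [770/27 50/3; 50/3 12]
step 1: y = z − H·x̄ = [-158/27]
step 1: S = H·P̄·Hᵀ + R = [3188/27]
step 1: K = P̄·Hᵀ·S⁻¹ = [385/797; 225/797]
step 1: x' = x̄ + K·y = [-718/797, 543/797]
step 1: P' = (I − K·H)·P̄ = [770/797 450/797; 450/797 2064/797]

step 0: x' = [37/27, -11/27], P' = [26/27 20/27; 20/27 113/27]
step 1: x' = [-718/797, 543/797], P' = [770/797 450/797; 450/797 2064/797]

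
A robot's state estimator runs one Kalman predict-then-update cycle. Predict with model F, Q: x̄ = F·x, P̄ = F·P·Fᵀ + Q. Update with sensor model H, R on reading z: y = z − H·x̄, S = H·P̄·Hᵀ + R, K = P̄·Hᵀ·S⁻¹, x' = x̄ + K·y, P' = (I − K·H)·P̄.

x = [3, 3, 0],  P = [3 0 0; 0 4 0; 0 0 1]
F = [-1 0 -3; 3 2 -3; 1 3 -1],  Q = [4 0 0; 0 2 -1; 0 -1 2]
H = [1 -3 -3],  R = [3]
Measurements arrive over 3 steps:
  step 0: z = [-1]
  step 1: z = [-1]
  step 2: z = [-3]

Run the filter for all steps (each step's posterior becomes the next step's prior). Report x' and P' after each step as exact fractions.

step 0: x' = [-3211/1513, 6/17, -1017/1513], P' = [23952/1513 48/17 3696/1513; 48/17 117/17 -98/17; 3696/1513 -98/17 10185/1513]
step 1: x' = [46103663/10409779, -1119108/10409779, 19930829/10409779], P' = [969422142/10409779 37915677/10409779 285400134/10409779; 37915677/10409779 23854721/10409779 -9081248/10409779; 285400134/10409779 -9081248/10409779 105606491/10409779]
step 2: x' = [-645330603870/128469444103, 18332008131/128469444103, -9509164647/11679040373], P' = [12410197869117/128469444103 389058664431/128469444103 339014465808/11679040373; 389058664431/128469444103 290141931700/128469444103 -12238388874/11679040373; 339014465808/11679040373 -12238388874/11679040373 11475066223/1061730943]

step 0: x̄ = F·x = [-3, 15, 12]
step 0: P̄ = F·P·Fᵀ + Q = [16 0 0; 0 54 35; 0 35 42]
step 0: y = z − H·x̄ = [83]
step 0: S = H·P̄·Hᵀ + R = [1513]
step 0: K = P̄·Hᵀ·S⁻¹ = [16/1513; -3/17; -231/1513]
step 0: x' = x̄ + K·y = [-3211/1513, 6/17, -1017/1513]
step 0: P' = (I − K·H)·P̄ = [23952/1513 48/17 3696/1513; 48/17 117/17 -98/17; 3696/1513 -98/17 10185/1513]
step 1: x̄ = F·x = [6262/1513, -5514/1513, -592/1513]
step 1: P̄ = F·P·Fᵀ + Q = [143845/1513 41421/1513 64893/1513; 41421/1513 441311/1513 284134/1513; 64893/1513 284134/1513 201452/1513]
step 1: y = z − H·x̄ = [-26093/1513]
step 1: S = H·P̄·Hᵀ + R = [10409779/1513]
step 1: K = P̄·Hᵀ·S⁻¹ = [-175097/10409779; -2134914/10409779; -1391865/10409779]
step 1: x' = x̄ + K·y = [46103663/10409779, -1119108/10409779, 19930829/10409779]
step 1: P' = (I − K·H)·P̄ = [969422142/10409779 37915677/10409779 285400134/10409779; 37915677/10409779 23854721/10409779 -9081248/10409779; 285400134/10409779 -9081248/10409779 105606491/10409779]
step 2: x̄ = F·x = [-105896150/10409779, 76280286/10409779, 22815510/10409779]
step 2: P̄ = F·P·Fᵀ + Q = [3673920481/10409779 -3691552677/10409779 -1255418736/10409779; -3691552677/10409779 5218256827/10409779 2162369817/10409779; -1255418736/10409779 2162369817/10409779 1021721962/10409779]
step 2: y = z − H·x̄ = [371954201/10409779]
step 2: S = H·P̄·Hᵀ + R = [128469444103/10409779]
step 2: K = P̄·Hᵀ·S⁻¹ = [18514834720/128469444103; -25833432609/128469444103; -982517643/11679040373]
step 2: x' = x̄ + K·y = [-645330603870/128469444103, 18332008131/128469444103, -9509164647/11679040373]
step 2: P' = (I − K·H)·P̄ = [12410197869117/128469444103 389058664431/128469444103 339014465808/11679040373; 389058664431/128469444103 290141931700/128469444103 -12238388874/11679040373; 339014465808/11679040373 -12238388874/11679040373 11475066223/1061730943]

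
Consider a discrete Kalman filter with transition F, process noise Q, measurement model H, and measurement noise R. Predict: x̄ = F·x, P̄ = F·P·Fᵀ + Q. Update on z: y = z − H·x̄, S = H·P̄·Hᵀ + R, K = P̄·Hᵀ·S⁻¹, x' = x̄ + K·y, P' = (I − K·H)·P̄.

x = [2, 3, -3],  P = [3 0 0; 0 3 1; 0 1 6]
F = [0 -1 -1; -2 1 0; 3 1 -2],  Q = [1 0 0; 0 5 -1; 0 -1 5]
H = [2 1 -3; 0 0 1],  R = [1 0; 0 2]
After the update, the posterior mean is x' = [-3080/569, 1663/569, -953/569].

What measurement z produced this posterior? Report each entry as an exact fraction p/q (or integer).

z = [-3, -3]

x̄ = F·x = [0, -1, 15]
P̄ = F·P·Fᵀ + Q = [12 -4 10; -4 20 -18; 10 -18 55]
S = H·P̄·Hᵀ + R = [536 -163; -163 57]
K = P̄·Hᵀ·S⁻¹ = [1060/3983 3730/3983; 828/3983 1110/3983; -326/3983 2911/3983]
x' − x̄ = [-3080/569, 2232/569, -9488/569] = K·y
y = (KᵀK)⁻¹·Kᵀ·(x' − x̄) = [43, -18]
z = y + H·x̄ = [43, -18] + [-46, 15] = [-3, -3]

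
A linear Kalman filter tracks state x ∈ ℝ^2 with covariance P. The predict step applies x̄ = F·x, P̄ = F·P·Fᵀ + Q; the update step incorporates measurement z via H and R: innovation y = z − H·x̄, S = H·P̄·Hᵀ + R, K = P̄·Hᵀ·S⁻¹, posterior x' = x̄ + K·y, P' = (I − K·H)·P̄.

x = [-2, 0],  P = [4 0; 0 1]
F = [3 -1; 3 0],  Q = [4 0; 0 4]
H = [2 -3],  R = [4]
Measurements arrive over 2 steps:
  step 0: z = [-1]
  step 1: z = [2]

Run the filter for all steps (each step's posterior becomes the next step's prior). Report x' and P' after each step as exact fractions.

step 0: x̄ = F·x = [-6, -6]
step 0: P̄ = F·P·Fᵀ + Q = [41 36; 36 40]
step 0: y = z − H·x̄ = [-7]
step 0: S = H·P̄·Hᵀ + R = [96]
step 0: K = P̄·Hᵀ·S⁻¹ = [-13/48; -1/2]
step 0: x' = x̄ + K·y = [-197/48, -5/2]
step 0: P' = (I − K·H)·P̄ = [815/24 23; 23 16]
step 1: x̄ = F·x = [-157/16, -197/16]
step 1: P̄ = F·P·Fᵀ + Q = [1501/8 1893/8; 1893/8 2477/8]
step 1: y = z − H·x̄ = [-245/16]
step 1: S = H·P̄·Hᵀ + R = [5613/8]
step 1: K = P̄·Hᵀ·S⁻¹ = [-2677/5613; -1215/1871]
step 1: x' = x̄ + K·y = [-14086/5613, -4432/1871]
step 1: P' = (I − K·H)·P̄ = [157348/5613 36156/1871; 36156/1871 25724/1871]

step 0: x' = [-197/48, -5/2], P' = [815/24 23; 23 16]
step 1: x' = [-14086/5613, -4432/1871], P' = [157348/5613 36156/1871; 36156/1871 25724/1871]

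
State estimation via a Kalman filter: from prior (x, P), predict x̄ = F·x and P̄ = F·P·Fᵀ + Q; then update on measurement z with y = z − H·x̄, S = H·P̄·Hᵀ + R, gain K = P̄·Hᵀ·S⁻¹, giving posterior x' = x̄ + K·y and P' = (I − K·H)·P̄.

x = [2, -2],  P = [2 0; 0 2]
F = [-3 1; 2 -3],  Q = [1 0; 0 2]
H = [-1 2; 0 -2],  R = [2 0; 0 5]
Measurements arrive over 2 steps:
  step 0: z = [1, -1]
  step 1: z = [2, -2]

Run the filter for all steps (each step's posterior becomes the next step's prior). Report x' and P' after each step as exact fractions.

step 0: x' = [-1009/2315, 200/463], P' = [7602/2315 492/463; 492/463 320/463]
step 1: x' = [-826072/791645, 239930/474987], P' = [2616654/791645 157628/158329; 157628/158329 299630/474987]

step 0: x̄ = F·x = [-8, 10]
step 0: P̄ = F·P·Fᵀ + Q = [21 -18; -18 28]
step 0: y = z − H·x̄ = [-27, 19]
step 0: S = H·P̄·Hᵀ + R = [207 -148; -148 117]
step 0: K = P̄·Hᵀ·S⁻¹ = [-1341/2315 -984/2315; 74/463 -128/463]
step 0: x' = x̄ + K·y = [-1009/2315, 200/463]
step 0: P' = (I − K·H)·P̄ = [7602/2315 492/463; 492/463 320/463]
step 1: x̄ = F·x = [4027/2315, -5018/2315]
step 1: P̄ = F·P·Fᵀ + Q = [57573/2315 -23352/2315; -23352/2315 19918/2315]
step 1: y = z − H·x̄ = [18693/2315, -14666/2315]
step 1: S = H·P̄·Hᵀ + R = [235283/2315 -126376/2315; -126376/2315 91247/2315]
step 1: K = P̄·Hᵀ·S⁻¹ = [-520187/791645 -315256/791645; 63188/474987 -119852/474987]
step 1: x' = x̄ + K·y = [-826072/791645, 239930/474987]
step 1: P' = (I − K·H)·P̄ = [2616654/791645 157628/158329; 157628/158329 299630/474987]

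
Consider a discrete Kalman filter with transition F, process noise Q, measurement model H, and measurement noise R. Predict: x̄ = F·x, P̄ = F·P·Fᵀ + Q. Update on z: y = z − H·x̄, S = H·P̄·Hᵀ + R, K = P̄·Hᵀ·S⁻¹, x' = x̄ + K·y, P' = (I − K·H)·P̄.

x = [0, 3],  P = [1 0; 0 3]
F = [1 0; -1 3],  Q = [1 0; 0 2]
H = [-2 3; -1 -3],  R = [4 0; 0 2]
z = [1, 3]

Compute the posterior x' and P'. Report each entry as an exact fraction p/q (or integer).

x' = [-5888/6431, -3251/6431]
P' = [3202/6431 -8/6431; -8/6431 948/6431]

x̄ = F·x = [0, 9]
P̄ = F·P·Fᵀ + Q = [2 -1; -1 30]
y = z − H·x̄ = [-26, 30]
S = H·P̄·Hᵀ + R = [294 -269; -269 268]
K = P̄·Hᵀ·S⁻¹ = [-1607/6431 -1589/6431; 715/6431 -1418/6431]
x' = x̄ + K·y = [-5888/6431, -3251/6431]
P' = (I − K·H)·P̄ = [3202/6431 -8/6431; -8/6431 948/6431]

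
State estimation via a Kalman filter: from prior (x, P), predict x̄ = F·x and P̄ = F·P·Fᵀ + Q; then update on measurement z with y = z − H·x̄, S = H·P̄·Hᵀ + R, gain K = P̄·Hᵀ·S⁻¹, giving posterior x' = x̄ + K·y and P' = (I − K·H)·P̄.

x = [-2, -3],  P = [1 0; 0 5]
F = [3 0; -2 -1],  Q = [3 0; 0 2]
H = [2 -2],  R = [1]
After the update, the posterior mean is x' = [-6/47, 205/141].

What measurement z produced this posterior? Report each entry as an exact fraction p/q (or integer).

x̄ = F·x = [-6, 7]
P̄ = F·P·Fᵀ + Q = [12 -6; -6 11]
S = H·P̄·Hᵀ + R = [141]
K = P̄·Hᵀ·S⁻¹ = [12/47; -34/141]
x' − x̄ = [276/47, -782/141] = K·y
y = (KᵀK)⁻¹·Kᵀ·(x' − x̄) = [23]
z = y + H·x̄ = [23] + [-26] = [-3]

z = [-3]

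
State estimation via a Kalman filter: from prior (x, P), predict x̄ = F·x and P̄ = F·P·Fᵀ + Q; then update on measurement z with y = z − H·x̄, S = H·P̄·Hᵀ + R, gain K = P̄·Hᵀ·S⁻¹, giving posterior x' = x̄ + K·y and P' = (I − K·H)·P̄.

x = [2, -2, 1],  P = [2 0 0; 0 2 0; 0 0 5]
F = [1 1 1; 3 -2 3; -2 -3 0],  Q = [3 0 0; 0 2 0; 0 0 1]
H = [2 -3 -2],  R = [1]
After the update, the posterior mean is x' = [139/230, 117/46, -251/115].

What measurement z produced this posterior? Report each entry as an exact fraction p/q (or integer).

x̄ = F·x = [1, 13, 2]
P̄ = F·P·Fᵀ + Q = [12 17 -10; 17 73 0; -10 0 27]
S = H·P̄·Hᵀ + R = [690]
K = P̄·Hᵀ·S⁻¹ = [-7/690; -37/138; -37/345]
x' − x̄ = [-91/230, -481/46, -481/115] = K·y
y = (KᵀK)⁻¹·Kᵀ·(x' − x̄) = [39]
z = y + H·x̄ = [39] + [-41] = [-2]

z = [-2]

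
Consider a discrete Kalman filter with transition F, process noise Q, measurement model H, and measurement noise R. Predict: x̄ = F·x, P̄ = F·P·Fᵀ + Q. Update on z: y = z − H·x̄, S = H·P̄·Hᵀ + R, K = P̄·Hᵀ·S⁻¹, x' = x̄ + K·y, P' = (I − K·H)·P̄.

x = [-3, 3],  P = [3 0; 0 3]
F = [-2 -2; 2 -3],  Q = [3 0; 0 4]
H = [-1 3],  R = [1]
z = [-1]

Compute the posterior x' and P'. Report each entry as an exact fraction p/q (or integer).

x' = [-396/379, -273/379]
P' = [10152/379 3381/379; 3381/379 1168/379]

x̄ = F·x = [0, -15]
P̄ = F·P·Fᵀ + Q = [27 6; 6 43]
y = z − H·x̄ = [44]
S = H·P̄·Hᵀ + R = [379]
K = P̄·Hᵀ·S⁻¹ = [-9/379; 123/379]
x' = x̄ + K·y = [-396/379, -273/379]
P' = (I − K·H)·P̄ = [10152/379 3381/379; 3381/379 1168/379]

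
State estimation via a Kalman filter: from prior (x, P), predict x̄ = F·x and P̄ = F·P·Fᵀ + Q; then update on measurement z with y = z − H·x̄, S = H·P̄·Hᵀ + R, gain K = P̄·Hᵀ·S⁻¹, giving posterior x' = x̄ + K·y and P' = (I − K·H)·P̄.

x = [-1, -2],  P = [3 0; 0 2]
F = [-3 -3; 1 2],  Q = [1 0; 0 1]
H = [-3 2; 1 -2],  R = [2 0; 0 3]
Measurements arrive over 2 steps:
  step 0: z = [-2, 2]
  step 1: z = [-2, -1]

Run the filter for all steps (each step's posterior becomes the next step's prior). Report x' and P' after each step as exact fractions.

step 0: x' = [161/1070, -3631/4280], P' = [312/535 579/1070; 579/1070 3291/4280]
step 1: x' = [3717578/7632175, -9246/305287], P' = [3167686/7632175 101954/305287; 101954/305287 156613/305287]

step 0: x̄ = F·x = [9, -5]
step 0: P̄ = F·P·Fᵀ + Q = [46 -21; -21 12]
step 0: y = z − H·x̄ = [35, -17]
step 0: S = H·P̄·Hᵀ + R = [716 -354; -354 181]
step 0: K = P̄·Hᵀ·S⁻¹ = [-357/1070 -89/535; -183/4280 -711/2140]
step 0: x' = x̄ + K·y = [161/1070, -3631/4280]
step 0: P' = (I − K·H)·P̄ = [312/535 579/1070; 579/1070 3291/4280]
step 1: x̄ = F·x = [8961/4280, -3309/2140]
step 1: P̄ = F·P·Fᵀ + Q = [98051/4280 -24039/2140; -24039/2140 7301/1070]
step 1: y = z − H·x̄ = [31559/4280, -26477/4280]
step 1: S = H·P̄·Hᵀ + R = [1584771/4280 -795593/4280; -795593/4280 420019/4280]
step 1: K = P̄·Hᵀ·S⁻¹ = [-2202679/7632175 -643338/7632175; 3682/305287 -70424/305287]
step 1: x' = x̄ + K·y = [3717578/7632175, -9246/305287]
step 1: P' = (I − K·H)·P̄ = [3167686/7632175 101954/305287; 101954/305287 156613/305287]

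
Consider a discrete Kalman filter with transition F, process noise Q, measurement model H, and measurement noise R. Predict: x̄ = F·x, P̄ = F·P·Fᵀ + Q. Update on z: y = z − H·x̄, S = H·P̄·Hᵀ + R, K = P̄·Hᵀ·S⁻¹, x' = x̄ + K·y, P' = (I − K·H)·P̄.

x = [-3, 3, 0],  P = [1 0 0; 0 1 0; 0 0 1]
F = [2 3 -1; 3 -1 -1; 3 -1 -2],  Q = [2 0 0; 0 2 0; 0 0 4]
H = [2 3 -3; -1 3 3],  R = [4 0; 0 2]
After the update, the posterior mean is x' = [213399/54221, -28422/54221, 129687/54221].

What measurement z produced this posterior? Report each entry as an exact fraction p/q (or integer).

z = [-1, 2]

x̄ = F·x = [3, -12, -12]
P̄ = F·P·Fᵀ + Q = [16 4 5; 4 13 12; 5 12 18]
S = H·P̄·Hᵀ + R = [119 -20; -20 459]
K = P̄·Hᵀ·S⁻¹ = [13531/54221 1889/54221; 6469/54221 8669/54221; -1972/54221 9955/54221]
x' − x̄ = [50736/54221, 622230/54221, 780339/54221] = K·y
y = (KᵀK)⁻¹·Kᵀ·(x' − x̄) = [-7, 77]
z = y + H·x̄ = [-7, 77] + [6, -75] = [-1, 2]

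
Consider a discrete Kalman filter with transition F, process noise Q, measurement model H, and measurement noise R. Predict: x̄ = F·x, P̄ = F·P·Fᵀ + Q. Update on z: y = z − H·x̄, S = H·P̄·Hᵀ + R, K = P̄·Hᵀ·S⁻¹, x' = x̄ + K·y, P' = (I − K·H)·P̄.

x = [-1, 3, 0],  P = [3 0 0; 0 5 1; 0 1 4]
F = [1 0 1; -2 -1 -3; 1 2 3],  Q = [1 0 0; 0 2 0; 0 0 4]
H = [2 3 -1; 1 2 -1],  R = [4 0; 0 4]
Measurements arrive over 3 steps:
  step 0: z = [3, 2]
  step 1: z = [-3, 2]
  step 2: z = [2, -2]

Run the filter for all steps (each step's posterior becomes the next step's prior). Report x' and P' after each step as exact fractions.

step 0: x̄ = F·x = [-1, -1, 5]
step 0: P̄ = F·P·Fᵀ + Q = [8 -19 17; -19 61 -61; 17 -61 75]
step 0: y = z − H·x̄ = [13, 10]
step 0: S = H·P̄·Hᵀ + R = [730 578; 578 465]
step 0: K = P̄·Hᵀ·S⁻¹ = [98/2683 -393/2683; 499/2683 326/2683; -60/2683 -964/2683]
step 0: x' = x̄ + K·y = [-5339/2683, 7064/2683, 2995/2683]
step 0: P' = (I − K·H)·P̄ = [8677/2683 -6713/2683 -3177/2683; -6713/2683 7405/2683 6793/2683; -3177/2683 6793/2683 14265/2683]
step 1: x̄ = F·x = [-2344/2683, -5371/2683, 17774/2683]
step 1: P̄ = F·P·Fᵀ + Q = [19271/2683 -44344/2683 38924/2683; -44344/2683 151646/2683 -159528/2683; 38924/2683 -159528/2683 213016/2683]
step 1: y = z − H·x̄ = [30526/2683, 36226/2683]
step 1: S = H·P̄·Hᵀ + R = [1934990/2683 1531894/2683; 1531894/2683 1232491/2683]
step 1: K = P̄·Hᵀ·S⁻¹ = [22010/547013 -980739/7111169; 99713/547013 803338/7111169; -14240/547013 -2615252/7111169]
step 1: x' = x̄ + K·y = [-16199190/7111169, 11359501/7111169, 9691698/7111169]
step 1: P' = (I − K·H)·P̄ = [25702140/7111169 -20634664/7111169 -11644232/7111169; -20634664/7111169 22606388/7111169 21364760/7111169; -11644232/7111169 21364760/7111169 41546296/7111169]
step 2: x̄ = F·x = [-6507492/7111169, -8036215/7111169, 671602/134173]
step 2: P̄ = F·P·Fᵀ + Q = [51071141/7111169 -118552104/7111169 1985364/134173; -118552104/7111169 419473070/7111169 -8581984/134173; 1985364/134173 -8581984/134173 11744568/134173]
step 2: y = z − H·x̄ = [86940873/7111169, 43952490/7111169]
step 2: S = H·P̄·Hᵀ + R = [5515997470/7111169 4370130962/7111169; 4370130962/7111169 3514593809/7111169]
step 2: K = P̄·Hᵀ·S⁻¹ = [844679470/20281189597 -2731014207/20281189597; 3667060585/20281189597 2222081474/20281189597; -561461284/20281189597 -7536045916/20281189597]
step 2: x' = x̄ + K·y = [-25112240076/20281189597, 35648071690/20281189597, 48074391190/20281189597]
step 2: P' = (I − K·H)·P̄ = [76411403516/20281189597 -62108628808/20281189597 -36881797272/20281189597; -62108628808/20281189597 67888545252/20281189597 64780135800/20281189597; -36881797272/20281189597 64780135800/20281189597 122822657992/20281189597]

step 0: x' = [-5339/2683, 7064/2683, 2995/2683], P' = [8677/2683 -6713/2683 -3177/2683; -6713/2683 7405/2683 6793/2683; -3177/2683 6793/2683 14265/2683]
step 1: x' = [-16199190/7111169, 11359501/7111169, 9691698/7111169], P' = [25702140/7111169 -20634664/7111169 -11644232/7111169; -20634664/7111169 22606388/7111169 21364760/7111169; -11644232/7111169 21364760/7111169 41546296/7111169]
step 2: x' = [-25112240076/20281189597, 35648071690/20281189597, 48074391190/20281189597], P' = [76411403516/20281189597 -62108628808/20281189597 -36881797272/20281189597; -62108628808/20281189597 67888545252/20281189597 64780135800/20281189597; -36881797272/20281189597 64780135800/20281189597 122822657992/20281189597]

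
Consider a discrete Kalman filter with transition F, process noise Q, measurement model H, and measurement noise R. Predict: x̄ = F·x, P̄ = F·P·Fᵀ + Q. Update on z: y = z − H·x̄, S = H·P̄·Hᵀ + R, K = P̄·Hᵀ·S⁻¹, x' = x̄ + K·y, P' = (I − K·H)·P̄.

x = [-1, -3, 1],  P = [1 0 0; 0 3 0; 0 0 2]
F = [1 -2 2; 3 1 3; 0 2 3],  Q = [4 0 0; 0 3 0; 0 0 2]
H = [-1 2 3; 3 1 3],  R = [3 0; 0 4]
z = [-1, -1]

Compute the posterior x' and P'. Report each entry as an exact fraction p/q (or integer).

x' = [-16079/58000, -98487/58000, 4461/7250]
P' = [47277/58000 88581/58000 -6993/7250; 88581/58000 350493/58000 -24729/7250; -6993/7250 -24729/7250 7748/3625]

x̄ = F·x = [7, -3, -3]
P̄ = F·P·Fᵀ + Q = [25 9 0; 9 33 24; 0 24 32]
y = z − H·x̄ = [21, -10]
S = H·P̄·Hᵀ + R = [700 540; 540 748]
K = P̄·Hᵀ·S⁻¹ = [-12649/58000 3129/11600; 6303/58000 1137/11600; 1341/7250 39/1450]
x' = x̄ + K·y = [-16079/58000, -98487/58000, 4461/7250]
P' = (I − K·H)·P̄ = [47277/58000 88581/58000 -6993/7250; 88581/58000 350493/58000 -24729/7250; -6993/7250 -24729/7250 7748/3625]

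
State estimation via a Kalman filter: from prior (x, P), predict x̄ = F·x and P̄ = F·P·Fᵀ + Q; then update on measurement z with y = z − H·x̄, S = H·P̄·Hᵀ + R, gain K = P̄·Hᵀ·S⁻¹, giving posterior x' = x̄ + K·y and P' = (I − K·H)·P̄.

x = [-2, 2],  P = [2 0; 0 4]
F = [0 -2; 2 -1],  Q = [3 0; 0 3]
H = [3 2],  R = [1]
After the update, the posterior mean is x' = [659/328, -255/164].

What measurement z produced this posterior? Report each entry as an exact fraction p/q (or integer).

z = [3]

x̄ = F·x = [-4, -6]
P̄ = F·P·Fᵀ + Q = [19 8; 8 15]
S = H·P̄·Hᵀ + R = [328]
K = P̄·Hᵀ·S⁻¹ = [73/328; 27/164]
x' − x̄ = [1971/328, 729/164] = K·y
y = (KᵀK)⁻¹·Kᵀ·(x' − x̄) = [27]
z = y + H·x̄ = [27] + [-24] = [3]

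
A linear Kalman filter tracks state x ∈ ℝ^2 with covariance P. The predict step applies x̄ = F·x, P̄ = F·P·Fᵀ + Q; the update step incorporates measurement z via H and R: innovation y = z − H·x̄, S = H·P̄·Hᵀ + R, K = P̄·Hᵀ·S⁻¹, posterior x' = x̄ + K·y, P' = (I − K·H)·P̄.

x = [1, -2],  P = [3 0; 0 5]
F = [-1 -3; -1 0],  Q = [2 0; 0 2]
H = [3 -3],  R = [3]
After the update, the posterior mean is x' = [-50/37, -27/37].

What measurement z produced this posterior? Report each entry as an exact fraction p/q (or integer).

z = [-2]

x̄ = F·x = [5, -1]
P̄ = F·P·Fᵀ + Q = [50 3; 3 5]
S = H·P̄·Hᵀ + R = [444]
K = P̄·Hᵀ·S⁻¹ = [47/148; -1/74]
x' − x̄ = [-235/37, 10/37] = K·y
y = (KᵀK)⁻¹·Kᵀ·(x' − x̄) = [-20]
z = y + H·x̄ = [-20] + [18] = [-2]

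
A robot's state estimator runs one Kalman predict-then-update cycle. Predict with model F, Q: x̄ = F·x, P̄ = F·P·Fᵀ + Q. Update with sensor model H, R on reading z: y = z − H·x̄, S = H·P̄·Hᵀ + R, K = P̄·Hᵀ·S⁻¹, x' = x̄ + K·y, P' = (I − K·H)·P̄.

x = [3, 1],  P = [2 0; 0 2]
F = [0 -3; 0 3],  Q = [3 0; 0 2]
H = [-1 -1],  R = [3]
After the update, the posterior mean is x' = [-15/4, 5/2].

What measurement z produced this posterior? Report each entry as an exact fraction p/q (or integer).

z = [2]

x̄ = F·x = [-3, 3]
P̄ = F·P·Fᵀ + Q = [21 -18; -18 20]
S = H·P̄·Hᵀ + R = [8]
K = P̄·Hᵀ·S⁻¹ = [-3/8; -1/4]
x' − x̄ = [-3/4, -1/2] = K·y
y = (KᵀK)⁻¹·Kᵀ·(x' − x̄) = [2]
z = y + H·x̄ = [2] + [0] = [2]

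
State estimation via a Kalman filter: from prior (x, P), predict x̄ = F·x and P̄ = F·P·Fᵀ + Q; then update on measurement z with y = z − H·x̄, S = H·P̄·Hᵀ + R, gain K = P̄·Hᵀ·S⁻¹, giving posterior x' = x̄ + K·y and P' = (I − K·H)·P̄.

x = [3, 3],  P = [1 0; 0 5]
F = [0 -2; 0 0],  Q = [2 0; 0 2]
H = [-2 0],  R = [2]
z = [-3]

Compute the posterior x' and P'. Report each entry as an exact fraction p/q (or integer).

x̄ = F·x = [-6, 0]
P̄ = F·P·Fᵀ + Q = [22 0; 0 2]
y = z − H·x̄ = [-15]
S = H·P̄·Hᵀ + R = [90]
K = P̄·Hᵀ·S⁻¹ = [-22/45; 0]
x' = x̄ + K·y = [4/3, 0]
P' = (I − K·H)·P̄ = [22/45 0; 0 2]

x' = [4/3, 0]
P' = [22/45 0; 0 2]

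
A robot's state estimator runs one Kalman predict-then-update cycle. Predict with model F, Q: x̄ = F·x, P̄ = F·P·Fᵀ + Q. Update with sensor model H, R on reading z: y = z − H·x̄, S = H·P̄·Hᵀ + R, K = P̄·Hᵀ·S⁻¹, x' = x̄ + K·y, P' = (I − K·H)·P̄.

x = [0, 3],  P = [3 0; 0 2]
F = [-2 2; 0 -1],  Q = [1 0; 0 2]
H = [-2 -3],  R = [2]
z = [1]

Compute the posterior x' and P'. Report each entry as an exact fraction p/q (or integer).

x' = [162/37, -119/37]
P' = [327/37 -208/37; -208/37 140/37]

x̄ = F·x = [6, -3]
P̄ = F·P·Fᵀ + Q = [21 -4; -4 4]
y = z − H·x̄ = [4]
S = H·P̄·Hᵀ + R = [74]
K = P̄·Hᵀ·S⁻¹ = [-15/37; -2/37]
x' = x̄ + K·y = [162/37, -119/37]
P' = (I − K·H)·P̄ = [327/37 -208/37; -208/37 140/37]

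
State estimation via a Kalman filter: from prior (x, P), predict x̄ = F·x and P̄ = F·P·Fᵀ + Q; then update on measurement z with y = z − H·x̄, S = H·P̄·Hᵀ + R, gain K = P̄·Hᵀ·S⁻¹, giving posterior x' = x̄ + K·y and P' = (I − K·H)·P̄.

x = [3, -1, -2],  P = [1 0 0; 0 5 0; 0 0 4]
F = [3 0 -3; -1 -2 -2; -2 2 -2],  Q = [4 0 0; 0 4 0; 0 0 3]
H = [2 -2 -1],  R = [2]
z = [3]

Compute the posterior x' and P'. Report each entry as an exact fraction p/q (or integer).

x' = [1405/157, 1421/157, -553/157]
P' = [6249/157 4741/157 2940/157; 4741/157 4993/157 -428/157; 2940/157 -428/157 6742/157]

x̄ = F·x = [15, 3, -4]
P̄ = F·P·Fᵀ + Q = [49 21 18; 21 41 -2; 18 -2 43]
y = z − H·x̄ = [-25]
S = H·P̄·Hᵀ + R = [157]
K = P̄·Hᵀ·S⁻¹ = [38/157; -38/157; -3/157]
x' = x̄ + K·y = [1405/157, 1421/157, -553/157]
P' = (I − K·H)·P̄ = [6249/157 4741/157 2940/157; 4741/157 4993/157 -428/157; 2940/157 -428/157 6742/157]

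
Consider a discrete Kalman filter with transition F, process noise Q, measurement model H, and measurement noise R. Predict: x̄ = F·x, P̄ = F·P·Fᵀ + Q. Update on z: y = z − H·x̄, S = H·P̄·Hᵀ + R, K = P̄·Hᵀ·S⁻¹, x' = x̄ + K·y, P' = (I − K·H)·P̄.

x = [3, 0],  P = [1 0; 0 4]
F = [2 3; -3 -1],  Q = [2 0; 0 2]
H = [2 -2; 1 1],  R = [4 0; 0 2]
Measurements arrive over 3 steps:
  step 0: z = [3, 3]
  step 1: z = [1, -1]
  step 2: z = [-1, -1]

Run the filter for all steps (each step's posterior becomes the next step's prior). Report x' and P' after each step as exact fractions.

step 0: x' = [2532/1433, -90/1433], P' = [1002/1433 270/1433; 270/1433 948/1433]
step 1: x' = [-39026/121905, -25159/24381], P' = [77162/121905 3340/24381; 3340/24381 15013/24381]
step 2: x' = [-3985718/4607887, -1030027/4607887], P' = [2911763/4607887 633584/4607887; 633584/4607887 5666071/9215774]

step 0: x̄ = F·x = [6, -9]
step 0: P̄ = F·P·Fᵀ + Q = [42 -18; -18 15]
step 0: y = z − H·x̄ = [-27, 6]
step 0: S = H·P̄·Hᵀ + R = [376 54; 54 23]
step 0: K = P̄·Hᵀ·S⁻¹ = [366/1433 636/1433; -339/1433 609/1433]
step 0: x' = x̄ + K·y = [2532/1433, -90/1433]
step 0: P' = (I − K·H)·P̄ = [1002/1433 270/1433; 270/1433 948/1433]
step 1: x̄ = F·x = [4794/1433, -7506/1433]
step 1: P̄ = F·P·Fᵀ + Q = [18646/1433 -11826/1433; -11826/1433 14452/1433]
step 1: y = z − H·x̄ = [-23167/1433, 1279/1433]
step 1: S = H·P̄·Hᵀ + R = [232732/1433 8388/1433; 8388/1433 12312/1433]
step 1: K = P̄·Hᵀ·S⁻¹ = [3359/13545 46931/121905; -1297/5418 18353/48762]
step 1: x' = x̄ + K·y = [-39026/121905, -25159/24381]
step 1: P' = (I − K·H)·P̄ = [77162/121905 3340/24381; 3340/24381 15013/24381]
step 2: x̄ = F·x = [-455437/121905, 242873/121905]
step 2: P̄ = F·P·Fᵀ + Q = [1428443/121905 -871867/121905; -871867/121905 1113533/121905]
step 2: y = z − H·x̄ = [28327/2709, 90659/121905]
step 2: S = H·P̄·Hᵀ + R = [43532/301 13996/2709; 13996/2709 1042052/121905]
step 2: K = P̄·Hᵀ·S⁻¹ = [2278179/9215774 3545347/9215774; -4398903/18431548 6933239/18431548]
step 2: x' = x̄ + K·y = [-3985718/4607887, -1030027/4607887]
step 2: P' = (I − K·H)·P̄ = [2911763/4607887 633584/4607887; 633584/4607887 5666071/9215774]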